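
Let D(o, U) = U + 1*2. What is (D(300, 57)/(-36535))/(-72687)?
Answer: 59/2655619545 ≈ 2.2217e-8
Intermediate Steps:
D(o, U) = 2 + U (D(o, U) = U + 2 = 2 + U)
(D(300, 57)/(-36535))/(-72687) = ((2 + 57)/(-36535))/(-72687) = (59*(-1/36535))*(-1/72687) = -59/36535*(-1/72687) = 59/2655619545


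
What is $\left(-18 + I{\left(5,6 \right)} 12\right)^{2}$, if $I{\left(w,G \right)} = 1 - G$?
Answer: $6084$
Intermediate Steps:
$\left(-18 + I{\left(5,6 \right)} 12\right)^{2} = \left(-18 + \left(1 - 6\right) 12\right)^{2} = \left(-18 - 60\right)^{2} = \left(-78\right)^{2} = 6084$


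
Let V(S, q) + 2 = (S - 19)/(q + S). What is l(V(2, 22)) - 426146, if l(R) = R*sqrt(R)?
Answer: -426146 - 65*I*sqrt(390)/288 ≈ -4.2615e+5 - 4.4571*I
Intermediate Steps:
V(S, q) = -2 + (-19 + S)/(S + q) (V(S, q) = -2 + (S - 19)/(q + S) = -2 + (-19 + S)/(S + q))
l(R) = R**(3/2)
l(V(2, 22)) - 426146 = ((-19 - 1*2 - 2*22)/(2 + 22))**(3/2) - 426146 = ((-19 - 2 - 44)/24)**(3/2) - 426146 = ((1/24)*(-65))**(3/2) - 426146 = (-65/24)**(3/2) - 426146 = -65*I*sqrt(390)/288 - 426146 = -426146 - 65*I*sqrt(390)/288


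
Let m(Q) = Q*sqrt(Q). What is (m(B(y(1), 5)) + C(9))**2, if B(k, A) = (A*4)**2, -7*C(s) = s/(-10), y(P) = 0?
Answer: 313610080081/4900 ≈ 6.4002e+7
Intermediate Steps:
C(s) = s/70 (C(s) = -s/(7*(-10)) = -s*(-1)/(7*10) = -(-1)*s/70 = s/70)
B(k, A) = 16*A**2 (B(k, A) = (4*A)**2 = 16*A**2)
m(Q) = Q**(3/2)
(m(B(y(1), 5)) + C(9))**2 = ((16*5**2)**(3/2) + (1/70)*9)**2 = ((16*25)**(3/2) + 9/70)**2 = (400**(3/2) + 9/70)**2 = (8000 + 9/70)**2 = (560009/70)**2 = 313610080081/4900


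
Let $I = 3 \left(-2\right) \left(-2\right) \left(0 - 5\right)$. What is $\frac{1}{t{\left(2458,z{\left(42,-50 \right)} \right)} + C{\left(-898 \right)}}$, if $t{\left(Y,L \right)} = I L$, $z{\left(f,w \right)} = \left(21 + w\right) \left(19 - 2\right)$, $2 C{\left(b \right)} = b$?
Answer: $\frac{1}{29131} \approx 3.4328 \cdot 10^{-5}$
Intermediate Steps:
$C{\left(b \right)} = \frac{b}{2}$
$z{\left(f,w \right)} = 357 + 17 w$ ($z{\left(f,w \right)} = \left(21 + w\right) 17 = 357 + 17 w$)
$I = -60$ ($I = \left(-6\right) \left(-2\right) \left(-5\right) = 12 \left(-5\right) = -60$)
$t{\left(Y,L \right)} = - 60 L$
$\frac{1}{t{\left(2458,z{\left(42,-50 \right)} \right)} + C{\left(-898 \right)}} = \frac{1}{- 60 \left(357 + 17 \left(-50\right)\right) + \frac{1}{2} \left(-898\right)} = \frac{1}{- 60 \left(357 - 850\right) - 449} = \frac{1}{\left(-60\right) \left(-493\right) - 449} = \frac{1}{29580 - 449} = \frac{1}{29131}$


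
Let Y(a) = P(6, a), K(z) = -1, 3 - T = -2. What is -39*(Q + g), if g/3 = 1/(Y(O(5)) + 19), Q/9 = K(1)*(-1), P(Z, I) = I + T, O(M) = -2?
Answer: -7839/22 ≈ -356.32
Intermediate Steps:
T = 5 (T = 3 - 1*(-2) = 3 + 2 = 5)
P(Z, I) = 5 + I (P(Z, I) = I + 5 = 5 + I)
Y(a) = 5 + a
Q = 9 (Q = 9*(-1*(-1)) = 9*1 = 9)
g = 3/22 (g = 3/((5 - 2) + 19) = 3/(3 + 19) = 3/22 ≈ 0.13636)
-39*(Q + g) = -39*(9 + 3/22) = -39*201/22 = -7839/22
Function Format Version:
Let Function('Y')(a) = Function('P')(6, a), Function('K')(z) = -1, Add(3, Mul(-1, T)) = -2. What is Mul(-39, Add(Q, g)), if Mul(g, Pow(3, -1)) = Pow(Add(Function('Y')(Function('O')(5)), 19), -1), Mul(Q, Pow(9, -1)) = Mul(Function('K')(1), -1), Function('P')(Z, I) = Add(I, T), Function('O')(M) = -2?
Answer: Rational(-7839, 22) ≈ -356.32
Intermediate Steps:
T = 5 (T = Add(3, Mul(-1, -2)) = Add(3, 2) = 5)
Function('P')(Z, I) = Add(5, I) (Function('P')(Z, I) = Add(I, 5) = Add(5, I))
Function('Y')(a) = Add(5, a)
Q = 9 (Q = Mul(9, Mul(-1, -1)) = Mul(9, 1) = 9)
g = Rational(3, 22) (g = Mul(3, Pow(Add(Add(5, -2), 19), -1)) = Mul(3, Pow(Add(3, 19), -1)) = Mul(3, Pow(22, -1)) = Mul(3, Rational(1, 22)) = Rational(3, 22) ≈ 0.13636)
Mul(-39, Add(Q, g)) = Mul(-39, Add(9, Rational(3, 22))) = Mul(-39, Rational(201, 22)) = Rational(-7839, 22)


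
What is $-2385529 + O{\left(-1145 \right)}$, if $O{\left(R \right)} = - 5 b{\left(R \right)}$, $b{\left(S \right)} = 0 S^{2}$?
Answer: $-2385529$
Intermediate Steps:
$b{\left(S \right)} = 0$
$O{\left(R \right)} = 0$ ($O{\left(R \right)} = \left(-5\right) 0 = 0$)
$-2385529 + O{\left(-1145 \right)} = -2385529 + 0 = -2385529$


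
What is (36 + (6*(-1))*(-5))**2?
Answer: 4356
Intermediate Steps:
(36 + (6*(-1))*(-5))**2 = (36 - 6*(-5))**2 = (36 + 30)**2 = 66**2 = 4356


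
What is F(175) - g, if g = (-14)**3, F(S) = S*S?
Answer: 33369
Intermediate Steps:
F(S) = S**2
g = -2744
F(175) - g = 175**2 - 1*(-2744) = 30625 + 2744 = 33369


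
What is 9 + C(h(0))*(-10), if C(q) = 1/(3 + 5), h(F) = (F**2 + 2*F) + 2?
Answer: 31/4 ≈ 7.7500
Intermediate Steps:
h(F) = 2 + F**2 + 2*F
C(q) = 1/8
9 + C(h(0))*(-10) = 9 + (1/8)*(-10) = 9 - 5/4 = 31/4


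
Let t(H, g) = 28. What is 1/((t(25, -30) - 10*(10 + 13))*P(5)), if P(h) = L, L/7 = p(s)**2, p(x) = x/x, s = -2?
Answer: -1/1414 ≈ -0.00070721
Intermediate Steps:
p(x) = 1
L = 7 (L = 7*1**2 = 7*1 = 7)
P(h) = 7
1/((t(25, -30) - 10*(10 + 13))*P(5)) = 1/((28 - 10*(10 + 13))*7) = (1/7)/(28 - 10*23) = (1/7)/(28 - 230) = (1/7)/(-202) = -1/202*1/7 = -1/1414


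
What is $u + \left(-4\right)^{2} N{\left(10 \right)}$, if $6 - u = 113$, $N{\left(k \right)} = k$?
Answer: $53$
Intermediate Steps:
$u = -107$ ($u = 6 - 113 = -107$)
$u + \left(-4\right)^{2} N{\left(10 \right)} = -107 + \left(-4\right)^{2} \cdot 10 = -107 + 16 \cdot 10 = -107 + 160 = 53$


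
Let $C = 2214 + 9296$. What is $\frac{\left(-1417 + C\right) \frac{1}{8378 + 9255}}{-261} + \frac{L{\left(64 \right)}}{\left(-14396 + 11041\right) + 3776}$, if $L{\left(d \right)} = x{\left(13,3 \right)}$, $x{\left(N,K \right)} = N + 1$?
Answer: $\frac{60181829}{1937531673} \approx 0.031061$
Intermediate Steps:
$C = 11510$
$x{\left(N,K \right)} = 1 + N$
$L{\left(d \right)} = 14$ ($L{\left(d \right)} = 1 + 13 = 14$)
$\frac{\left(-1417 + C\right) \frac{1}{8378 + 9255}}{-261} + \frac{L{\left(64 \right)}}{\left(-14396 + 11041\right) + 3776} = \frac{\left(-1417 + 11510\right) \frac{1}{8378 + 9255}}{-261} + \frac{14}{\left(-14396 + 11041\right) + 3776} = \frac{10093}{17633} \left(- \frac{1}{261}\right) + \frac{14}{-3355 + 3776} = 10093 \cdot \frac{1}{17633} \left(- \frac{1}{261}\right) + \frac{14}{421} = \frac{10093}{17633} \left(- \frac{1}{261}\right) + 14 \cdot \frac{1}{421} = - \frac{10093}{4602213} + \frac{14}{421} = \frac{60181829}{1937531673}$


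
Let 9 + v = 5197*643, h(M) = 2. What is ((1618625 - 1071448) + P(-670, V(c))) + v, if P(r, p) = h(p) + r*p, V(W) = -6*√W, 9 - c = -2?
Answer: 3888841 + 4020*√11 ≈ 3.9022e+6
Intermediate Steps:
c = 11 (c = 9 - 1*(-2) = 9 + 2 = 11)
P(r, p) = 2 + p*r (P(r, p) = 2 + r*p = 2 + p*r)
v = 3341662 (v = -9 + 5197*643 = -9 + 3341671 = 3341662)
((1618625 - 1071448) + P(-670, V(c))) + v = ((1618625 - 1071448) + (2 - 6*√11*(-670))) + 3341662 = (547177 + (2 + 4020*√11)) + 3341662 = (547179 + 4020*√11) + 3341662 = 3888841 + 4020*√11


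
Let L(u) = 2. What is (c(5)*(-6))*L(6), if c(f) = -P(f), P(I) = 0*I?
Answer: 0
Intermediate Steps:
P(I) = 0
c(f) = 0 (c(f) = -1*0 = 0)
(c(5)*(-6))*L(6) = (0*(-6))*2 = 0*2 = 0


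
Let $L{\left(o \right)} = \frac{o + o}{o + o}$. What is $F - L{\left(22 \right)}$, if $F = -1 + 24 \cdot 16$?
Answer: $382$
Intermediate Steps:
$L{\left(o \right)} = 1$ ($L{\left(o \right)} = \frac{2 o}{2 o} = 2 o \frac{1}{2 o} = 1$)
$F = 383$ ($F = -1 + 384 = 383$)
$F - L{\left(22 \right)} = 383 - 1 = 382$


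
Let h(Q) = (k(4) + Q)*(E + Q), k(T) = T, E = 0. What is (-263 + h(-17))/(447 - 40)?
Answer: -42/407 ≈ -0.10319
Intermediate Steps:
h(Q) = Q*(4 + Q) (h(Q) = (4 + Q)*(0 + Q) = (4 + Q)*Q = Q*(4 + Q))
(-263 + h(-17))/(447 - 40) = (-263 - 17*(4 - 17))/(447 - 40) = (-263 - 17*(-13))/407 = (-263 + 221)*(1/407) = -42*1/407 = -42/407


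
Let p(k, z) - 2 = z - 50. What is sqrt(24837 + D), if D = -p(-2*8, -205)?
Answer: sqrt(25090) ≈ 158.40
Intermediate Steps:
p(k, z) = -48 + z (p(k, z) = 2 + (z - 50) = 2 + (-50 + z) = -48 + z)
D = 253 (D = -(-48 - 205) = -1*(-253) = 253)
sqrt(24837 + D) = sqrt(24837 + 253) = sqrt(25090)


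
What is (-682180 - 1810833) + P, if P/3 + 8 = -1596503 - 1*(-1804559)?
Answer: -1868869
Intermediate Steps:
P = 624144 (P = -24 + 3*(-1596503 - 1*(-1804559)) = -24 + 3*(-1596503 + 1804559) = -24 + 3*208056 = -24 + 624168 = 624144)
(-682180 - 1810833) + P = (-682180 - 1810833) + 624144 = -2493013 + 624144 = -1868869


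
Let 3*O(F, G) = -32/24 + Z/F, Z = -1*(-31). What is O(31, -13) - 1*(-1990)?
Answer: 17909/9 ≈ 1989.9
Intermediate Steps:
Z = 31
O(F, G) = -4/9 + 31/(3*F) (O(F, G) = (-32/24 + 31/F)/3 = (-32*1/24 + 31/F)/3 = (-4/3 + 31/F)/3 = -4/9 + 31/(3*F))
O(31, -13) - 1*(-1990) = (1/9)*(93 - 4*31)/31 - 1*(-1990) = (1/9)*(1/31)*(93 - 124) + 1990 = (1/9)*(1/31)*(-31) + 1990 = -1/9 + 1990 = 17909/9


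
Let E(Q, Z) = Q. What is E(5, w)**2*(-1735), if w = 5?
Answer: -43375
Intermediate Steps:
E(5, w)**2*(-1735) = 5**2*(-1735) = 25*(-1735) = -43375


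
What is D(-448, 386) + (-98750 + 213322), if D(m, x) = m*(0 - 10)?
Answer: 119052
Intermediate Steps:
D(m, x) = -10*m (D(m, x) = m*(-10) = -10*m)
D(-448, 386) + (-98750 + 213322) = -10*(-448) + (-98750 + 213322) = 4480 + 114572 = 119052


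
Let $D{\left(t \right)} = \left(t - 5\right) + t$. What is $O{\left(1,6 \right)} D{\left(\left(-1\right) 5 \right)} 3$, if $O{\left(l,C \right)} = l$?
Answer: $-45$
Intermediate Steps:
$D{\left(t \right)} = -5 + 2 t$ ($D{\left(t \right)} = \left(-5 + t\right) + t = -5 + 2 t$)
$O{\left(1,6 \right)} D{\left(\left(-1\right) 5 \right)} 3 = 1 \left(-5 + 2 \left(\left(-1\right) 5\right)\right) 3 = 1 \left(-5 + 2 \left(-5\right)\right) 3 = 1 \left(-5 - 10\right) 3 = 1 \left(-15\right) 3 = \left(-15\right) 3 = -45$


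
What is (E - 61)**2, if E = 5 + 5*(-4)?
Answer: 5776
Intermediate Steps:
E = -15 (E = 5 - 20 = -15)
(E - 61)**2 = (-15 - 61)**2 = (-76)**2 = 5776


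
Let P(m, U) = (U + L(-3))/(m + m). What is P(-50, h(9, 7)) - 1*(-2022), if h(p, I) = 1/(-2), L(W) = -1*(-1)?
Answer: 404399/200 ≈ 2022.0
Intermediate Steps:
L(W) = 1
h(p, I) = -1/2 (h(p, I) = 1*(-1/2) = -1/2)
P(m, U) = (1 + U)/(2*m) (P(m, U) = (U + 1)/(m + m) = (1 + U)/((2*m)) = (1 + U)*(1/(2*m)) = (1 + U)/(2*m))
P(-50, h(9, 7)) - 1*(-2022) = (1/2)*(1 - 1/2)/(-50) - 1*(-2022) = (1/2)*(-1/50)*(1/2) + 2022 = -1/200 + 2022 = 404399/200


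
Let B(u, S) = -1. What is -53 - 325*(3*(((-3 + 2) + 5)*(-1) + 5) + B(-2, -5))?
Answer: -703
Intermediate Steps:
-53 - 325*(3*(((-3 + 2) + 5)*(-1) + 5) + B(-2, -5)) = -53 - 325*(3*(((-3 + 2) + 5)*(-1) + 5) - 1) = -53 - 325*(3*((-1 + 5)*(-1) + 5) - 1) = -53 - 325*(3*(4*(-1) + 5) - 1) = -53 - 325*(3*(-4 + 5) - 1) = -53 - 325*(3*1 - 1) = -53 - 325*(3 - 1) = -53 - 325*2 = -53 - 650 = -703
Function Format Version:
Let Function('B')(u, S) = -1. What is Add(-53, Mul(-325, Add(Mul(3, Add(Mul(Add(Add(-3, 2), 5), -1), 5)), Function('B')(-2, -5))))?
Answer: -703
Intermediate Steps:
Add(-53, Mul(-325, Add(Mul(3, Add(Mul(Add(Add(-3, 2), 5), -1), 5)), Function('B')(-2, -5)))) = Add(-53, Mul(-325, Add(Mul(3, Add(Mul(Add(Add(-3, 2), 5), -1), 5)), -1))) = Add(-53, Mul(-325, Add(Mul(3, Add(Mul(Add(-1, 5), -1), 5)), -1))) = Add(-53, Mul(-325, Add(Mul(3, Add(Mul(4, -1), 5)), -1))) = Add(-53, Mul(-325, Add(Mul(3, Add(-4, 5)), -1))) = Add(-53, Mul(-325, Add(Mul(3, 1), -1))) = Add(-53, Mul(-325, Add(3, -1))) = Add(-53, Mul(-325, 2)) = Add(-53, -650) = -703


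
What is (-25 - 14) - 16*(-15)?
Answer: 201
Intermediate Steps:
(-25 - 14) - 16*(-15) = -39 + 240 = 201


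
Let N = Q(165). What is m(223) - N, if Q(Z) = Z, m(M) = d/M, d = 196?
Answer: -36599/223 ≈ -164.12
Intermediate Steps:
m(M) = 196/M
N = 165
m(223) - N = 196/223 - 1*165 = 196*(1/223) - 165 = 196/223 - 165 = -36599/223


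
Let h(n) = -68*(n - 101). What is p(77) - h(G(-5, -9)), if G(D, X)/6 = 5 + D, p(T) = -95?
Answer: -6963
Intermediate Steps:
G(D, X) = 30 + 6*D (G(D, X) = 6*(5 + D) = 30 + 6*D)
h(n) = 6868 - 68*n (h(n) = -68*(-101 + n) = 6868 - 68*n)
p(77) - h(G(-5, -9)) = -95 - (6868 - 68*(30 + 6*(-5))) = -95 - (6868 - 68*(30 - 30)) = -95 - (6868 - 68*0) = -95 - (6868 + 0) = -95 - 1*6868 = -95 - 6868 = -6963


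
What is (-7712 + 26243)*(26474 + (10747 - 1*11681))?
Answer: 473281740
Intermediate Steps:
(-7712 + 26243)*(26474 + (10747 - 1*11681)) = 18531*(26474 + (10747 - 11681)) = 18531*(26474 - 934) = 18531*25540 = 473281740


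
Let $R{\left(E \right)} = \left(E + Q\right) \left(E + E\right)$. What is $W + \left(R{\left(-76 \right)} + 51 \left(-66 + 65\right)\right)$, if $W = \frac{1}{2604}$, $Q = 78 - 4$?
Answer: $\frac{658813}{2604} \approx 253.0$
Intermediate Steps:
$Q = 74$ ($Q = 78 - 4 = 74$)
$R{\left(E \right)} = 2 E \left(74 + E\right)$ ($R{\left(E \right)} = \left(E + 74\right) \left(E + E\right) = \left(74 + E\right) 2 E = 2 E \left(74 + E\right)$)
$W = \frac{1}{2604} \approx 0.00038402$
$W + \left(R{\left(-76 \right)} + 51 \left(-66 + 65\right)\right) = \frac{1}{2604} + \left(2 \left(-76\right) \left(74 - 76\right) + 51 \left(-66 + 65\right)\right) = \frac{1}{2604} + \left(2 \left(-76\right) \left(-2\right) + 51 \left(-1\right)\right) = \frac{1}{2604} + \left(304 - 51\right) = \frac{1}{2604} + 253 = \frac{658813}{2604}$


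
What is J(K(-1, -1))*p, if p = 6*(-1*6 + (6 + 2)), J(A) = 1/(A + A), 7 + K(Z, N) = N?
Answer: -¾ ≈ -0.75000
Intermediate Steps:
K(Z, N) = -7 + N
J(A) = 1/(2*A)
p = 12 (p = 6*(-6 + 8) = 6*2 = 12)
J(K(-1, -1))*p = (1/(2*(-7 - 1)))*12 = ((½)/(-8))*12 = ((½)*(-⅛))*12 = -1/16*12 = -¾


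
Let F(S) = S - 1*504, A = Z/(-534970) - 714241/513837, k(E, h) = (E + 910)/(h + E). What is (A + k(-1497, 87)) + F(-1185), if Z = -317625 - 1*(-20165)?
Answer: -21826781071100939/12919706854830 ≈ -1689.4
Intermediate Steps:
k(E, h) = (910 + E)/(E + h)
Z = -297460 (Z = -317625 + 20165 = -297460)
A = -22925155375/27488737989 (A = -297460/(-534970) - 714241/513837 = -297460*(-1/534970) - 714241*1/513837 = 29746/53497 - 714241/513837 = -22925155375/27488737989 ≈ -0.83398)
F(S) = -504 + S (F(S) = S - 504 = -504 + S)
(A + k(-1497, 87)) + F(-1185) = (-22925155375/27488737989 + (910 - 1497)/(-1497 + 87)) + (-504 - 1185) = (-22925155375/27488737989 - 587/(-1410)) - 1689 = (-22925155375/27488737989 - 1/1410*(-587)) - 1689 = (-22925155375/27488737989 + 587/1410) - 1689 = -5396193293069/12919706854830 - 1689 = -21826781071100939/12919706854830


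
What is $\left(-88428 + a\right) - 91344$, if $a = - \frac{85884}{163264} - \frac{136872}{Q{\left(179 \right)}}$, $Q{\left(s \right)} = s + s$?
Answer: $- \frac{1316222864493}{7306064} \approx -1.8015 \cdot 10^{5}$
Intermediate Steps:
$Q{\left(s \right)} = 2 s$
$a = - \frac{2797127085}{7306064}$ ($a = - \frac{85884}{163264} - \frac{136872}{2 \cdot 179} = \left(-85884\right) \frac{1}{163264} - \frac{136872}{358} = - \frac{21471}{40816} - \frac{68436}{179} = - \frac{2797127085}{7306064} \approx -382.85$)
$\left(-88428 + a\right) - 91344 = \left(-88428 - \frac{2797127085}{7306064}\right) - 91344 = - \frac{648857754477}{7306064} - 91344 = - \frac{1316222864493}{7306064}$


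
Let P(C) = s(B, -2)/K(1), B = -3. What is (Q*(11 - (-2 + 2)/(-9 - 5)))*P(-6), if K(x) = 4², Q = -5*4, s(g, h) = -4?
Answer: 55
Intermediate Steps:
Q = -20
K(x) = 16
P(C) = -¼ (P(C) = -4/16 = -4*1/16 = -¼)
(Q*(11 - (-2 + 2)/(-9 - 5)))*P(-6) = -20*(11 - (-2 + 2)/(-9 - 5))*(-¼) = -20*(11 - 0/(-14))*(-¼) = -20*(11 - 0*(-1)/14)*(-¼) = -20*(11 - 1*0)*(-¼) = -20*(11 + 0)*(-¼) = -20*11*(-¼) = -220*(-¼) = 55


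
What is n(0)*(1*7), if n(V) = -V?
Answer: 0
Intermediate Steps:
n(0)*(1*7) = (-1*0)*(1*7) = 0*7 = 0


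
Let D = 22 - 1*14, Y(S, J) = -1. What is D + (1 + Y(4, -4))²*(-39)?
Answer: 8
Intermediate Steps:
D = 8 (D = 22 - 14 = 8)
D + (1 + Y(4, -4))²*(-39) = 8 + (1 - 1)²*(-39) = 8 + 0²*(-39) = 8 + 0*(-39) = 8 + 0 = 8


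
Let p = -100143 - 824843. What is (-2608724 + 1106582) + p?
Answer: -2427128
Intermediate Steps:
p = -924986
(-2608724 + 1106582) + p = (-2608724 + 1106582) - 924986 = -1502142 - 924986 = -2427128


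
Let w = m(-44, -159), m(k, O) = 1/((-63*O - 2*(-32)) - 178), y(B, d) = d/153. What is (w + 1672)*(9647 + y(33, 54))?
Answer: 2715564777085/168351 ≈ 1.6130e+7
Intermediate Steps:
y(B, d) = d/153 (y(B, d) = d*(1/153) = d/153)
m(k, O) = 1/(-114 - 63*O) (m(k, O) = 1/((-63*O + 64) - 178) = 1/((64 - 63*O) - 178) = 1/(-114 - 63*O))
w = 1/9903 (w = -1/(114 + 63*(-159)) = -1/(114 - 10017) = -1/(-9903) = -1*(-1/9903) = 1/9903 ≈ 0.00010098)
(w + 1672)*(9647 + y(33, 54)) = (1/9903 + 1672)*(9647 + (1/153)*54) = 16557817*(9647 + 6/17)/9903 = (16557817/9903)*(164005/17) = 2715564777085/168351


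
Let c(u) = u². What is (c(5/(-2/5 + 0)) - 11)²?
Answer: 337561/16 ≈ 21098.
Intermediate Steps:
(c(5/(-2/5 + 0)) - 11)² = ((5/(-2/5 + 0))² - 11)² = ((5/(-2*⅕ + 0))² - 11)² = ((5/(-⅖ + 0))² - 11)² = ((5/(-⅖))² - 11)² = ((5*(-5/2))² - 11)² = ((-25/2)² - 11)² = (625/4 - 11)² = (581/4)² = 337561/16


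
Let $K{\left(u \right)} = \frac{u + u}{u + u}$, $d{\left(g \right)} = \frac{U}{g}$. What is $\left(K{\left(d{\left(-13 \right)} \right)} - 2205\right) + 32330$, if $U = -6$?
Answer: $30126$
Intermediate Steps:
$d{\left(g \right)} = - \frac{6}{g}$
$K{\left(u \right)} = 1$ ($K{\left(u \right)} = \frac{2 u}{2 u} = 2 u \frac{1}{2 u} = 1$)
$\left(K{\left(d{\left(-13 \right)} \right)} - 2205\right) + 32330 = \left(1 - 2205\right) + 32330 = -2204 + 32330 = 30126$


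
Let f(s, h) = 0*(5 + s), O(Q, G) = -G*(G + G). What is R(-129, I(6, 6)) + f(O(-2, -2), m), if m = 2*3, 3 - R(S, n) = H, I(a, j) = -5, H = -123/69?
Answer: 110/23 ≈ 4.7826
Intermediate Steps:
H = -41/23 (H = -123*1/69 = -41/23 ≈ -1.7826)
R(S, n) = 110/23 (R(S, n) = 3 - 1*(-41/23) = 3 + 41/23 = 110/23)
O(Q, G) = -2*G**2 (O(Q, G) = -G*2*G = -2*G**2)
m = 6
f(s, h) = 0
R(-129, I(6, 6)) + f(O(-2, -2), m) = 110/23 + 0 = 110/23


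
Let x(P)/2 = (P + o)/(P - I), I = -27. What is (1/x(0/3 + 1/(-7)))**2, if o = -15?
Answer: 2209/2809 ≈ 0.78640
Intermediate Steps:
x(P) = 2*(-15 + P)/(27 + P) (x(P) = 2*((P - 15)/(P - 1*(-27))) = 2*((-15 + P)/(P + 27)) = 2*((-15 + P)/(27 + P)) = 2*(-15 + P)/(27 + P))
(1/x(0/3 + 1/(-7)))**2 = (1/(2*(-15 + (0/3 + 1/(-7)))/(27 + (0/3 + 1/(-7)))))**2 = (1/(2*(-15 + (0*(1/3) + 1*(-1/7)))/(27 + (0*(1/3) + 1*(-1/7)))))**2 = (1/(2*(-15 + (0 - 1/7))/(27 + (0 - 1/7))))**2 = (1/(2*(-15 - 1/7)/(27 - 1/7)))**2 = (1/(2*(-106/7)/(188/7)))**2 = (1/(2*(7/188)*(-106/7)))**2 = (1/(-53/47))**2 = (-47/53)**2 = 2209/2809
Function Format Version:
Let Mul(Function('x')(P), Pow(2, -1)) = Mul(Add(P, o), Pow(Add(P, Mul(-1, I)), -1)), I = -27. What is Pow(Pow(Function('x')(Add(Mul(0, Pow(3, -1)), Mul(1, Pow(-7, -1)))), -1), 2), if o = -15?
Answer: Rational(2209, 2809) ≈ 0.78640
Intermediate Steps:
Function('x')(P) = Mul(2, Pow(Add(27, P), -1), Add(-15, P)) (Function('x')(P) = Mul(2, Mul(Add(P, -15), Pow(Add(P, Mul(-1, -27)), -1))) = Mul(2, Mul(Add(-15, P), Pow(Add(P, 27), -1))) = Mul(2, Mul(Add(-15, P), Pow(Add(27, P), -1))) = Mul(2, Mul(Pow(Add(27, P), -1), Add(-15, P))) = Mul(2, Pow(Add(27, P), -1), Add(-15, P)))
Pow(Pow(Function('x')(Add(Mul(0, Pow(3, -1)), Mul(1, Pow(-7, -1)))), -1), 2) = Pow(Pow(Mul(2, Pow(Add(27, Add(Mul(0, Pow(3, -1)), Mul(1, Pow(-7, -1)))), -1), Add(-15, Add(Mul(0, Pow(3, -1)), Mul(1, Pow(-7, -1))))), -1), 2) = Pow(Pow(Mul(2, Pow(Add(27, Add(Mul(0, Rational(1, 3)), Mul(1, Rational(-1, 7)))), -1), Add(-15, Add(Mul(0, Rational(1, 3)), Mul(1, Rational(-1, 7))))), -1), 2) = Pow(Pow(Mul(2, Pow(Add(27, Add(0, Rational(-1, 7))), -1), Add(-15, Add(0, Rational(-1, 7)))), -1), 2) = Pow(Pow(Mul(2, Pow(Add(27, Rational(-1, 7)), -1), Add(-15, Rational(-1, 7))), -1), 2) = Pow(Pow(Mul(2, Pow(Rational(188, 7), -1), Rational(-106, 7)), -1), 2) = Pow(Pow(Mul(2, Rational(7, 188), Rational(-106, 7)), -1), 2) = Pow(Pow(Rational(-53, 47), -1), 2) = Pow(Rational(-47, 53), 2) = Rational(2209, 2809)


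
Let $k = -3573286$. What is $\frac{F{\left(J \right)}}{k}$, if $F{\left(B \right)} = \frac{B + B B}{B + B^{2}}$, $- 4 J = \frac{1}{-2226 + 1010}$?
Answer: $- \frac{1}{3573286} \approx -2.7985 \cdot 10^{-7}$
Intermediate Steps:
$J = \frac{1}{4864}$ ($J = - \frac{1}{4 \left(-2226 + 1010\right)} = - \frac{1}{4 \left(-1216\right)} = \left(- \frac{1}{4}\right) \left(- \frac{1}{1216}\right) = \frac{1}{4864} \approx 0.00020559$)
$F{\left(B \right)} = 1$ ($F{\left(B \right)} = \frac{B + B^{2}}{B + B^{2}} = 1$)
$\frac{F{\left(J \right)}}{k} = 1 \frac{1}{-3573286} = 1 \left(- \frac{1}{3573286}\right) = - \frac{1}{3573286}$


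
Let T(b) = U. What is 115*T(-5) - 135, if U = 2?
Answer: 95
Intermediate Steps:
T(b) = 2
115*T(-5) - 135 = 115*2 - 135 = 230 - 135 = 95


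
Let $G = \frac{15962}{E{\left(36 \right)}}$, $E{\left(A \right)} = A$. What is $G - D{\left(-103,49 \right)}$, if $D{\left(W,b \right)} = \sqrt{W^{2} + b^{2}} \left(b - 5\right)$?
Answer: $\frac{7981}{18} - 44 \sqrt{13010} \approx -4575.3$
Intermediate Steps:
$G = \frac{7981}{18}$ ($G = \frac{15962}{36} = 15962 \cdot \frac{1}{36} = \frac{7981}{18} \approx 443.39$)
$D{\left(W,b \right)} = \sqrt{W^{2} + b^{2}} \left(-5 + b\right)$
$G - D{\left(-103,49 \right)} = \frac{7981}{18} - \sqrt{\left(-103\right)^{2} + 49^{2}} \left(-5 + 49\right) = \frac{7981}{18} - \sqrt{10609 + 2401} \cdot 44 = \frac{7981}{18} - \sqrt{13010} \cdot 44 = \frac{7981}{18} - 44 \sqrt{13010}$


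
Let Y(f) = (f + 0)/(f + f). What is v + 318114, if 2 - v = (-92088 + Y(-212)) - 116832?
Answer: 1054071/2 ≈ 5.2704e+5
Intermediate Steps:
Y(f) = 1/2 (Y(f) = f/((2*f)) = f*(1/(2*f)) = 1/2)
v = 417843/2 (v = 2 - ((-92088 + 1/2) - 116832) = 2 - (-184175/2 - 116832) = 2 - 1*(-417839/2) = 2 + 417839/2 = 417843/2 ≈ 2.0892e+5)
v + 318114 = 417843/2 + 318114 = 1054071/2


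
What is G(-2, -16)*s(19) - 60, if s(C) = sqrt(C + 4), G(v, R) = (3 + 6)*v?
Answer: -60 - 18*sqrt(23) ≈ -146.32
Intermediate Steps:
G(v, R) = 9*v
s(C) = sqrt(4 + C)
G(-2, -16)*s(19) - 60 = (9*(-2))*sqrt(4 + 19) - 60 = -18*sqrt(23) - 60 = -60 - 18*sqrt(23)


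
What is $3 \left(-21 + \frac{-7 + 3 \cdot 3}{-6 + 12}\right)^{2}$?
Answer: $\frac{3844}{3} \approx 1281.3$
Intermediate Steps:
$3 \left(-21 + \frac{-7 + 3 \cdot 3}{-6 + 12}\right)^{2} = 3 \left(-21 + \frac{-7 + 9}{6}\right)^{2} = 3 \left(-21 + 2 \cdot \frac{1}{6}\right)^{2} = 3 \left(-21 + \frac{1}{3}\right)^{2} = 3 \left(- \frac{62}{3}\right)^{2} = 3 \cdot \frac{3844}{9} = \frac{3844}{3}$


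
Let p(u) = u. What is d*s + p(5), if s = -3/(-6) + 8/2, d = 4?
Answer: 23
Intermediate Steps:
s = 9/2 (s = -3*(-⅙) + 8*(½) = ½ + 4 = 9/2 ≈ 4.5000)
d*s + p(5) = 4*(9/2) + 5 = 18 + 5 = 23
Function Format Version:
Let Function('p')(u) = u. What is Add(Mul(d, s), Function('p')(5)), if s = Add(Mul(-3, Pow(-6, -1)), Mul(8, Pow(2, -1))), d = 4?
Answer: 23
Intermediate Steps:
s = Rational(9, 2) (s = Add(Mul(-3, Rational(-1, 6)), Mul(8, Rational(1, 2))) = Add(Rational(1, 2), 4) = Rational(9, 2) ≈ 4.5000)
Add(Mul(d, s), Function('p')(5)) = Add(Mul(4, Rational(9, 2)), 5) = Add(18, 5) = 23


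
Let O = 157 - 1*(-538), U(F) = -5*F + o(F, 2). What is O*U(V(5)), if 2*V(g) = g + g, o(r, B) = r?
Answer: -13900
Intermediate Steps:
V(g) = g (V(g) = (g + g)/2 = (2*g)/2 = g)
U(F) = -4*F (U(F) = -5*F + F = -4*F)
O = 695 (O = 157 + 538 = 695)
O*U(V(5)) = 695*(-4*5) = 695*(-20) = -13900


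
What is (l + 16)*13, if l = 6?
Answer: 286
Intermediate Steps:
(l + 16)*13 = (6 + 16)*13 = 22*13 = 286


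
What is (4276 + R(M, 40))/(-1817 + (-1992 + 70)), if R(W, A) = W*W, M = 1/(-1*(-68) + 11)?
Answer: -26686517/23335099 ≈ -1.1436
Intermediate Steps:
M = 1/79 (M = 1/(68 + 11) = 1/79 ≈ 0.012658)
R(W, A) = W²
(4276 + R(M, 40))/(-1817 + (-1992 + 70)) = (4276 + (1/79)²)/(-1817 + (-1992 + 70)) = (4276 + 1/6241)/(-1817 - 1922) = (26686517/6241)/(-3739) = (26686517/6241)*(-1/3739) = -26686517/23335099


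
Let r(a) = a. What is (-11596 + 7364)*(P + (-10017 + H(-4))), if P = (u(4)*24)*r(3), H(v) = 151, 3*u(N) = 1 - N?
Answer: 42057616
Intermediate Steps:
u(N) = ⅓ - N/3 (u(N) = (1 - N)/3 = ⅓ - N/3)
P = -72 (P = ((⅓ - ⅓*4)*24)*3 = ((⅓ - 4/3)*24)*3 = -1*24*3 = -24*3 = -72)
(-11596 + 7364)*(P + (-10017 + H(-4))) = (-11596 + 7364)*(-72 + (-10017 + 151)) = -4232*(-72 - 9866) = -4232*(-9938) = 42057616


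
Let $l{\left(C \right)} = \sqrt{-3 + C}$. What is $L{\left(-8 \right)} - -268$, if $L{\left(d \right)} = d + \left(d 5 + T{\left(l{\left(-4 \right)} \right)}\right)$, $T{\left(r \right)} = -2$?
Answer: $218$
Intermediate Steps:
$L{\left(d \right)} = -2 + 6 d$ ($L{\left(d \right)} = d + \left(d 5 - 2\right) = d + \left(5 d - 2\right) = d + \left(-2 + 5 d\right) = -2 + 6 d$)
$L{\left(-8 \right)} - -268 = \left(-2 + 6 \left(-8\right)\right) - -268 = \left(-2 - 48\right) + 268 = -50 + 268 = 218$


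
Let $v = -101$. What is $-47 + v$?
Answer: $-148$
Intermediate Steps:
$-47 + v = -47 - 101 = -148$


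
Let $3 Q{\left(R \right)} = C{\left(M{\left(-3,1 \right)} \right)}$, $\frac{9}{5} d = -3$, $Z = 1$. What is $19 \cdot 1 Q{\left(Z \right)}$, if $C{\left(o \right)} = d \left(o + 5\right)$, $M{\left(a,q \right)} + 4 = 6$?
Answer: $- \frac{665}{9} \approx -73.889$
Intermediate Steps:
$d = - \frac{5}{3}$ ($d = \frac{5}{9} \left(-3\right) = - \frac{5}{3} \approx -1.6667$)
$M{\left(a,q \right)} = 2$ ($M{\left(a,q \right)} = -4 + 6 = 2$)
$C{\left(o \right)} = - \frac{25}{3} - \frac{5 o}{3}$ ($C{\left(o \right)} = - \frac{5 \left(o + 5\right)}{3} = - \frac{5 \left(5 + o\right)}{3} = - \frac{25}{3} - \frac{5 o}{3}$)
$Q{\left(R \right)} = - \frac{35}{9}$ ($Q{\left(R \right)} = \frac{- \frac{25}{3} - \frac{10}{3}}{3} = \frac{1}{3} \left(- \frac{35}{3}\right) = - \frac{35}{9}$)
$19 \cdot 1 Q{\left(Z \right)} = 19 \cdot 1 \left(- \frac{35}{9}\right) = 19 \left(- \frac{35}{9}\right) = - \frac{665}{9}$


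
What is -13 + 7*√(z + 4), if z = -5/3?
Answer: -13 + 7*√21/3 ≈ -2.3073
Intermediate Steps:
z = -5/3 (z = -5*⅓ = -5/3 ≈ -1.6667)
-13 + 7*√(z + 4) = -13 + 7*√(-5/3 + 4) = -13 + 7*√(7/3) = -13 + 7*(√21/3) = -13 + 7*√21/3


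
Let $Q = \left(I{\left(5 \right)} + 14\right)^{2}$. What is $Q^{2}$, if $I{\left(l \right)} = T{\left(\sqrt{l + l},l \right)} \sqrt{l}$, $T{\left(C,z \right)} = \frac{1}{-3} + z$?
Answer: $\frac{14444416}{81} + \frac{2151296 \sqrt{5}}{27} \approx 3.5649 \cdot 10^{5}$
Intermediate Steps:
$T{\left(C,z \right)} = - \frac{1}{3} + z$
$I{\left(l \right)} = \sqrt{l} \left(- \frac{1}{3} + l\right)$ ($I{\left(l \right)} = \left(- \frac{1}{3} + l\right) \sqrt{l} = \sqrt{l} \left(- \frac{1}{3} + l\right)$)
$Q = \left(14 + \frac{14 \sqrt{5}}{3}\right)^{2}$ ($Q = \left(\sqrt{5} \left(- \frac{1}{3} + 5\right) + 14\right)^{2} = \left(\sqrt{5} \cdot \frac{14}{3} + 14\right)^{2} = \left(\frac{14 \sqrt{5}}{3} + 14\right)^{2} = \left(14 + \frac{14 \sqrt{5}}{3}\right)^{2} \approx 597.07$)
$Q^{2} = \left(\frac{2744}{9} + \frac{392 \sqrt{5}}{3}\right)^{2}$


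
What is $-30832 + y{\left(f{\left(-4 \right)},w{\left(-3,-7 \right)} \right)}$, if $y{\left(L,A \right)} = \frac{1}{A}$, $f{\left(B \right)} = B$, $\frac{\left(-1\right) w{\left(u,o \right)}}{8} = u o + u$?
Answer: $- \frac{4439809}{144} \approx -30832.0$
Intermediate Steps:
$w{\left(u,o \right)} = - 8 u - 8 o u$ ($w{\left(u,o \right)} = - 8 \left(u o + u\right) = - 8 \left(o u + u\right) = - 8 \left(u + o u\right) = - 8 u - 8 o u$)
$-30832 + y{\left(f{\left(-4 \right)},w{\left(-3,-7 \right)} \right)} = -30832 + \frac{1}{\left(-8\right) \left(-3\right) \left(1 - 7\right)} = -30832 + \frac{1}{\left(-8\right) \left(-3\right) \left(-6\right)} = -30832 + \frac{1}{-144} = -30832 - \frac{1}{144} = - \frac{4439809}{144}$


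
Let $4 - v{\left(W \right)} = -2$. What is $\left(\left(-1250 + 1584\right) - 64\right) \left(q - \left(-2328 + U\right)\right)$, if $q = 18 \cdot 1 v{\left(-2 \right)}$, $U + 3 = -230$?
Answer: $720630$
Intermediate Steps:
$U = -233$ ($U = -3 - 230 = -233$)
$v{\left(W \right)} = 6$ ($v{\left(W \right)} = 4 - -2 = 4 + 2 = 6$)
$q = 108$ ($q = 18 \cdot 1 \cdot 6 = 18 \cdot 6 = 108$)
$\left(\left(-1250 + 1584\right) - 64\right) \left(q - \left(-2328 + U\right)\right) = \left(\left(-1250 + 1584\right) - 64\right) \left(108 + \left(2328 - -233\right)\right) = \left(334 - 64\right) \left(108 + \left(2328 + 233\right)\right) = 270 \left(108 + 2561\right) = 270 \cdot 2669 = 720630$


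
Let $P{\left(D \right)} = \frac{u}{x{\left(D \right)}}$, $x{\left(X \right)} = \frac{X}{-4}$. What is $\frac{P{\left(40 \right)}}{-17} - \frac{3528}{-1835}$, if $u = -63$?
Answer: $\frac{96831}{62390} \approx 1.552$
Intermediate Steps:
$x{\left(X \right)} = - \frac{X}{4}$ ($x{\left(X \right)} = X \left(- \frac{1}{4}\right) = - \frac{X}{4}$)
$P{\left(D \right)} = \frac{252}{D}$ ($P{\left(D \right)} = - \frac{63}{\left(- \frac{1}{4}\right) D} = - 63 \left(- \frac{4}{D}\right) = \frac{252}{D}$)
$\frac{P{\left(40 \right)}}{-17} - \frac{3528}{-1835} = \frac{252 \cdot \frac{1}{40}}{-17} - \frac{3528}{-1835} = 252 \cdot \frac{1}{40} \left(- \frac{1}{17}\right) - - \frac{3528}{1835} = \frac{63}{10} \left(- \frac{1}{17}\right) + \frac{3528}{1835} = - \frac{63}{170} + \frac{3528}{1835} = \frac{96831}{62390}$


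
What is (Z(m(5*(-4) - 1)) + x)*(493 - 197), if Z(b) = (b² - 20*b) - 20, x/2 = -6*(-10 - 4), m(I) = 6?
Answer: 18944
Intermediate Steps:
x = 168 (x = 2*(-6*(-10 - 4)) = 2*(-6*(-14)) = 2*84 = 168)
Z(b) = -20 + b² - 20*b
(Z(m(5*(-4) - 1)) + x)*(493 - 197) = ((-20 + 6² - 20*6) + 168)*(493 - 197) = ((-20 + 36 - 120) + 168)*296 = (-104 + 168)*296 = 64*296 = 18944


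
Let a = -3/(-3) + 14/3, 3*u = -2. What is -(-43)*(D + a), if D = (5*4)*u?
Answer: -989/3 ≈ -329.67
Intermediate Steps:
u = -⅔ (u = (⅓)*(-2) = -⅔ ≈ -0.66667)
D = -40/3 (D = (5*4)*(-⅔) = 20*(-⅔) = -40/3 ≈ -13.333)
a = 17/3 (a = -3*(-⅓) + 14*(⅓) = 1 + 14/3 = 17/3 ≈ 5.6667)
-(-43)*(D + a) = -(-43)*(-40/3 + 17/3) = -(-43)*(-23)/3 = -1*989/3 = -989/3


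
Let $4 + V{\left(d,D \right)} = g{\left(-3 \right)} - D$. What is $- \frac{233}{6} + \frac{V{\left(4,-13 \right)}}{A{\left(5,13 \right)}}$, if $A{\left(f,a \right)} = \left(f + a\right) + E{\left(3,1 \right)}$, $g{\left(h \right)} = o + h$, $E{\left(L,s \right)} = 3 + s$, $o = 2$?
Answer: $- \frac{2539}{66} \approx -38.47$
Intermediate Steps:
$g{\left(h \right)} = 2 + h$
$V{\left(d,D \right)} = -5 - D$ ($V{\left(d,D \right)} = -4 - \left(1 + D\right) = -5 - D$)
$A{\left(f,a \right)} = 4 + a + f$ ($A{\left(f,a \right)} = \left(f + a\right) + \left(3 + 1\right) = \left(a + f\right) + 4 = 4 + a + f$)
$- \frac{233}{6} + \frac{V{\left(4,-13 \right)}}{A{\left(5,13 \right)}} = - \frac{233}{6} + \frac{-5 - -13}{4 + 13 + 5} = \left(-233\right) \frac{1}{6} + \frac{-5 + 13}{22} = - \frac{233}{6} + 8 \cdot \frac{1}{22} = - \frac{233}{6} + \frac{4}{11} = - \frac{2539}{66}$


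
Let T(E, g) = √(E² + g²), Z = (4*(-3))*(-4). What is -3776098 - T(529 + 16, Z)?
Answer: -3776098 - √299329 ≈ -3.7766e+6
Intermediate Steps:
Z = 48 (Z = -12*(-4) = 48)
-3776098 - T(529 + 16, Z) = -3776098 - √((529 + 16)² + 48²) = -3776098 - √(545² + 2304) = -3776098 - √(297025 + 2304) = -3776098 - √299329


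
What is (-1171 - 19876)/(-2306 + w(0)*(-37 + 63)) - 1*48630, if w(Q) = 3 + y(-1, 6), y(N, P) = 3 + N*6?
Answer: -112119733/2306 ≈ -48621.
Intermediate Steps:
y(N, P) = 3 + 6*N
w(Q) = 0 (w(Q) = 3 + (3 + 6*(-1)) = 3 + (3 - 6) = 3 - 3 = 0)
(-1171 - 19876)/(-2306 + w(0)*(-37 + 63)) - 1*48630 = (-1171 - 19876)/(-2306 + 0*(-37 + 63)) - 1*48630 = -21047/(-2306 + 0*26) - 48630 = -21047/(-2306 + 0) - 48630 = -21047/(-2306) - 48630 = -21047*(-1/2306) - 48630 = 21047/2306 - 48630 = -112119733/2306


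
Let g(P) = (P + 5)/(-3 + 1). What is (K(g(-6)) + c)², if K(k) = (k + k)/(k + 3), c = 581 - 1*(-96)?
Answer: 22477081/49 ≈ 4.5872e+5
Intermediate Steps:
g(P) = -5/2 - P/2 (g(P) = (5 + P)/(-2) = (5 + P)*(-½) = -5/2 - P/2)
c = 677 (c = 581 + 96 = 677)
K(k) = 2*k/(3 + k) (K(k) = (2*k)/(3 + k) = 2*k/(3 + k))
(K(g(-6)) + c)² = (2*(-5/2 - ½*(-6))/(3 + (-5/2 - ½*(-6))) + 677)² = (2*(-5/2 + 3)/(3 + (-5/2 + 3)) + 677)² = (2*(½)/(3 + ½) + 677)² = (2*(½)/(7/2) + 677)² = (2*(½)*(2/7) + 677)² = (2/7 + 677)² = (4741/7)² = 22477081/49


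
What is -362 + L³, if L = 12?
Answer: 1366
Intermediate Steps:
-362 + L³ = -362 + 12³ = -362 + 1728 = 1366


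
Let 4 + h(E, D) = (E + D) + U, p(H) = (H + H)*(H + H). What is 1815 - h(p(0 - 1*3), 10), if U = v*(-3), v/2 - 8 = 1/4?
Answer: 3645/2 ≈ 1822.5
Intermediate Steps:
v = 33/2 (v = 16 + 2/4 = 16 + 2*(¼) = 16 + ½ = 33/2 ≈ 16.500)
U = -99/2 (U = (33/2)*(-3) = -99/2 ≈ -49.500)
p(H) = 4*H² (p(H) = (2*H)*(2*H) = 4*H²)
h(E, D) = -107/2 + D + E (h(E, D) = -4 + ((E + D) - 99/2) = -4 + ((D + E) - 99/2) = -4 + (-99/2 + D + E) = -107/2 + D + E)
1815 - h(p(0 - 1*3), 10) = 1815 - (-107/2 + 10 + 4*(0 - 1*3)²) = 1815 - (-107/2 + 10 + 4*(0 - 3)²) = 1815 - (-107/2 + 10 + 4*(-3)²) = 1815 - (-107/2 + 10 + 4*9) = 1815 - (-107/2 + 10 + 36) = 1815 - 1*(-15/2) = 1815 + 15/2 = 3645/2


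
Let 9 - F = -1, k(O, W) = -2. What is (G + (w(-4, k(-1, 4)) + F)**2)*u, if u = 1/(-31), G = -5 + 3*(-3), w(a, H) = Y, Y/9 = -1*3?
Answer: -275/31 ≈ -8.8710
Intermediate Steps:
Y = -27 (Y = 9*(-1*3) = 9*(-3) = -27)
w(a, H) = -27
G = -14 (G = -5 - 9 = -14)
F = 10 (F = 9 - 1*(-1) = 9 + 1 = 10)
u = -1/31 ≈ -0.032258
(G + (w(-4, k(-1, 4)) + F)**2)*u = (-14 + (-27 + 10)**2)*(-1/31) = (-14 + (-17)**2)*(-1/31) = (-14 + 289)*(-1/31) = 275*(-1/31) = -275/31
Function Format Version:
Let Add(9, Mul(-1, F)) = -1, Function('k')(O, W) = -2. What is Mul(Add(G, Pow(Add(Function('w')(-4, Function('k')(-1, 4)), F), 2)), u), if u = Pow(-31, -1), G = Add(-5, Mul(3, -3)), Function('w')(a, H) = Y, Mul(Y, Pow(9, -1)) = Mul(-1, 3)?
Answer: Rational(-275, 31) ≈ -8.8710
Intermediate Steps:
Y = -27 (Y = Mul(9, Mul(-1, 3)) = Mul(9, -3) = -27)
Function('w')(a, H) = -27
G = -14 (G = Add(-5, -9) = -14)
F = 10 (F = Add(9, Mul(-1, -1)) = Add(9, 1) = 10)
u = Rational(-1, 31) ≈ -0.032258
Mul(Add(G, Pow(Add(Function('w')(-4, Function('k')(-1, 4)), F), 2)), u) = Mul(Add(-14, Pow(Add(-27, 10), 2)), Rational(-1, 31)) = Mul(Add(-14, Pow(-17, 2)), Rational(-1, 31)) = Mul(Add(-14, 289), Rational(-1, 31)) = Mul(275, Rational(-1, 31)) = Rational(-275, 31)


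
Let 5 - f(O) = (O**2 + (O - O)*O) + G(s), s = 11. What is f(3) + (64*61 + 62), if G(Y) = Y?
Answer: 3951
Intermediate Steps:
f(O) = -6 - O**2 (f(O) = 5 - ((O**2 + (O - O)*O) + 11) = 5 - ((O**2 + 0*O) + 11) = 5 - ((O**2 + 0) + 11) = 5 - (O**2 + 11) = 5 - (11 + O**2) = 5 + (-11 - O**2) = -6 - O**2)
f(3) + (64*61 + 62) = (-6 - 1*3**2) + (64*61 + 62) = (-6 - 1*9) + (3904 + 62) = (-6 - 9) + 3966 = -15 + 3966 = 3951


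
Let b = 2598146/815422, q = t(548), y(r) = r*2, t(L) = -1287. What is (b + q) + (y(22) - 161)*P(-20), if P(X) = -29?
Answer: 859938439/407711 ≈ 2109.2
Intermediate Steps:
y(r) = 2*r
q = -1287
b = 1299073/407711 (b = 2598146*(1/815422) = 1299073/407711 ≈ 3.1863)
(b + q) + (y(22) - 161)*P(-20) = (1299073/407711 - 1287) + (2*22 - 161)*(-29) = -523424984/407711 + (44 - 161)*(-29) = -523424984/407711 - 117*(-29) = -523424984/407711 + 3393 = 859938439/407711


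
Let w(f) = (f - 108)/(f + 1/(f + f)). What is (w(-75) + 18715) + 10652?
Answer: 330435567/11251 ≈ 29369.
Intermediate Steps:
w(f) = (-108 + f)/(f + 1/(2*f))
(w(-75) + 18715) + 10652 = (2*(-75)*(-108 - 75)/(1 + 2*(-75)²) + 18715) + 10652 = (2*(-75)*(-183)/(1 + 2*5625) + 18715) + 10652 = (2*(-75)*(-183)/(1 + 11250) + 18715) + 10652 = (2*(-75)*(-183)/11251 + 18715) + 10652 = (2*(-75)*(1/11251)*(-183) + 18715) + 10652 = (27450/11251 + 18715) + 10652 = 210589915/11251 + 10652 = 330435567/11251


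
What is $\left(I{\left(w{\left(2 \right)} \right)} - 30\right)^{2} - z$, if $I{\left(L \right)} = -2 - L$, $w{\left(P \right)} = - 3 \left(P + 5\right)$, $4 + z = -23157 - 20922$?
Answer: $44204$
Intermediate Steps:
$z = -44083$ ($z = -4 - 44079 = -44083$)
$w{\left(P \right)} = -15 - 3 P$ ($w{\left(P \right)} = - 3 \left(5 + P\right) = -15 - 3 P$)
$\left(I{\left(w{\left(2 \right)} \right)} - 30\right)^{2} - z = \left(\left(-2 - \left(-15 - 6\right)\right) - 30\right)^{2} - -44083 = \left(\left(-2 - \left(-15 - 6\right)\right) - 30\right)^{2} + 44083 = \left(\left(-2 - -21\right) - 30\right)^{2} + 44083 = \left(\left(-2 + 21\right) - 30\right)^{2} + 44083 = \left(19 - 30\right)^{2} + 44083 = \left(-11\right)^{2} + 44083 = 121 + 44083 = 44204$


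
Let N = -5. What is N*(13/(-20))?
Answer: 13/4 ≈ 3.2500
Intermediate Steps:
N*(13/(-20)) = -65/(-20) = -65*(-1)/20 = -5*(-13/20) = 13/4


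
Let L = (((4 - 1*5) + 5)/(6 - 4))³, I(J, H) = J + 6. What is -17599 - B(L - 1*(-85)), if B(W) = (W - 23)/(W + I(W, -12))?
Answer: -1689539/96 ≈ -17599.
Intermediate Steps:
I(J, H) = 6 + J
L = 8 (L = (((4 - 5) + 5)/2)³ = ((-1 + 5)*(½))³ = (4*(½))³ = 2³ = 8)
B(W) = (-23 + W)/(6 + 2*W) (B(W) = (W - 23)/(W + (6 + W)) = (-23 + W)/(6 + 2*W))
-17599 - B(L - 1*(-85)) = -17599 - (-23 + (8 - 1*(-85)))/(2*(3 + (8 - 1*(-85)))) = -17599 - (-23 + (8 + 85))/(2*(3 + (8 + 85))) = -17599 - (-23 + 93)/(2*(3 + 93)) = -17599 - 70/(2*96) = -17599 - 1*35/96 = -17599 - 35/96 = -1689539/96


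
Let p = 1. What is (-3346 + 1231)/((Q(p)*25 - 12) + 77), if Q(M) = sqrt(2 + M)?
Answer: -117/2 + 45*sqrt(3)/2 ≈ -19.529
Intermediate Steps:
(-3346 + 1231)/((Q(p)*25 - 12) + 77) = (-3346 + 1231)/((sqrt(2 + 1)*25 - 12) + 77) = -2115/((sqrt(3)*25 - 12) + 77) = -2115/((25*sqrt(3) - 12) + 77) = -2115/((-12 + 25*sqrt(3)) + 77) = -2115/(65 + 25*sqrt(3))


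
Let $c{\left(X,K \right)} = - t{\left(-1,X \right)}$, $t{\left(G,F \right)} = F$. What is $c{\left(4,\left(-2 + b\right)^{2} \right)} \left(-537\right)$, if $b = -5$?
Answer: $2148$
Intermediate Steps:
$c{\left(X,K \right)} = - X$
$c{\left(4,\left(-2 + b\right)^{2} \right)} \left(-537\right) = \left(-1\right) 4 \left(-537\right) = \left(-4\right) \left(-537\right) = 2148$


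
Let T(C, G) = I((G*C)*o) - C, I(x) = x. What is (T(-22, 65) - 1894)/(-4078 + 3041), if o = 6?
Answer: 10452/1037 ≈ 10.079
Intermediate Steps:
T(C, G) = -C + 6*C*G (T(C, G) = (G*C)*6 - C = (C*G)*6 - C = 6*C*G - C = -C + 6*C*G)
(T(-22, 65) - 1894)/(-4078 + 3041) = (-22*(-1 + 6*65) - 1894)/(-4078 + 3041) = (-22*(-1 + 390) - 1894)/(-1037) = (-22*389 - 1894)*(-1/1037) = (-8558 - 1894)*(-1/1037) = -10452*(-1/1037) = 10452/1037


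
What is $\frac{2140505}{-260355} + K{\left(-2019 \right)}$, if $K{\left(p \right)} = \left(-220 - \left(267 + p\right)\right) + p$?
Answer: $- \frac{25786678}{52071} \approx -495.22$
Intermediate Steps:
$K{\left(p \right)} = -487$ ($K{\left(p \right)} = \left(-220 - \left(267 + p\right)\right) + p = \left(-487 - p\right) + p = -487$)
$\frac{2140505}{-260355} + K{\left(-2019 \right)} = \frac{2140505}{-260355} - 487 = 2140505 \left(- \frac{1}{260355}\right) - 487 = - \frac{428101}{52071} - 487 = - \frac{25786678}{52071}$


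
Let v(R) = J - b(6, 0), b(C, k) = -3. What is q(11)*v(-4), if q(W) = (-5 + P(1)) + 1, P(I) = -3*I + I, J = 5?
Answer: -48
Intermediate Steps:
P(I) = -2*I
v(R) = 8 (v(R) = 5 - 1*(-3) = 5 + 3 = 8)
q(W) = -6 (q(W) = (-5 - 2*1) + 1 = (-5 - 2) + 1 = -7 + 1 = -6)
q(11)*v(-4) = -6*8 = -48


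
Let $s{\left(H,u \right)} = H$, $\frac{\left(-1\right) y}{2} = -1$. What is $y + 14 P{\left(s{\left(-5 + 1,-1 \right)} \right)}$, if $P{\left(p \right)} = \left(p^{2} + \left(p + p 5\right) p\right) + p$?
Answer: $1514$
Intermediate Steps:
$y = 2$ ($y = \left(-2\right) \left(-1\right) = 2$)
$P{\left(p \right)} = p + 7 p^{2}$ ($P{\left(p \right)} = \left(p^{2} + \left(p + 5 p\right) p\right) + p = \left(p^{2} + 6 p p\right) + p = \left(p^{2} + 6 p^{2}\right) + p = 7 p^{2} + p = p + 7 p^{2}$)
$y + 14 P{\left(s{\left(-5 + 1,-1 \right)} \right)} = 2 + 14 \left(-5 + 1\right) \left(1 + 7 \left(-5 + 1\right)\right) = 2 + 14 \left(- 4 \left(1 + 7 \left(-4\right)\right)\right) = 2 + 14 \left(- 4 \left(1 - 28\right)\right) = 2 + 14 \left(\left(-4\right) \left(-27\right)\right) = 2 + 14 \cdot 108 = 2 + 1512 = 1514$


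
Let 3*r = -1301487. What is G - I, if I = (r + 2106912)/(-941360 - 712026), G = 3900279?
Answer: 6448668367777/1653386 ≈ 3.9003e+6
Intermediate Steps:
r = -433829 (r = (1/3)*(-1301487) = -433829)
I = -1673083/1653386 (I = (-433829 + 2106912)/(-941360 - 712026) = 1673083/(-1653386) = 1673083*(-1/1653386) = -1673083/1653386 ≈ -1.0119)
G - I = 3900279 - 1*(-1673083/1653386) = 3900279 + 1673083/1653386 = 6448668367777/1653386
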